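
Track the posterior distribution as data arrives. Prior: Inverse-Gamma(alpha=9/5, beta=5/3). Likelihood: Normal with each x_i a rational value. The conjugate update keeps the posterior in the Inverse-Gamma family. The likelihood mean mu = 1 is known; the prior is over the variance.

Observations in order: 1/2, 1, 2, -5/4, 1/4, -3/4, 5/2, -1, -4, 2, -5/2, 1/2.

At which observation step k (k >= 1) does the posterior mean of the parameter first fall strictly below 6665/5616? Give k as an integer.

obs 1: x=1/2 → posterior Inverse-Gamma(23/10, 43/24)
obs 2: x=1 → posterior Inverse-Gamma(14/5, 43/24)
obs 3: x=2 → posterior Inverse-Gamma(33/10, 55/24)
obs 4: x=-5/4 → posterior Inverse-Gamma(19/5, 463/96)
obs 5: x=1/4 → posterior Inverse-Gamma(43/10, 245/48)
obs 6: x=-3/4 → posterior Inverse-Gamma(24/5, 637/96)
obs 7: x=5/2 → posterior Inverse-Gamma(53/10, 745/96)
obs 8: x=-1 → posterior Inverse-Gamma(29/5, 937/96)
obs 9: x=-4 → posterior Inverse-Gamma(63/10, 2137/96)
obs 10: x=2 → posterior Inverse-Gamma(34/5, 2185/96)
obs 11: x=-5/2 → posterior Inverse-Gamma(73/10, 2773/96)
obs 12: x=1/2 → posterior Inverse-Gamma(39/5, 2785/96)

k = 2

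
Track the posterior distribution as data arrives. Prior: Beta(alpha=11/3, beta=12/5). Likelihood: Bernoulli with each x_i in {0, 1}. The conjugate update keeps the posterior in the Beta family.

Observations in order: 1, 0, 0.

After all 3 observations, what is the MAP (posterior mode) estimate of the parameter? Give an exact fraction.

55/106

obs 1: x=1 → posterior Beta(14/3, 12/5)
obs 2: x=0 → posterior Beta(14/3, 17/5)
obs 3: x=0 → posterior Beta(14/3, 22/5)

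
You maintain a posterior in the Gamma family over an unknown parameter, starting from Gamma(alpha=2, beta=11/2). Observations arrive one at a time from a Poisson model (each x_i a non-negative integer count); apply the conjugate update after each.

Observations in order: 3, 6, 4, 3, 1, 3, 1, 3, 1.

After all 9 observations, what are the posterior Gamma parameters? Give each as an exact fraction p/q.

alpha=27, beta=29/2

obs 1: x=3 → posterior Gamma(5, 13/2)
obs 2: x=6 → posterior Gamma(11, 15/2)
obs 3: x=4 → posterior Gamma(15, 17/2)
obs 4: x=3 → posterior Gamma(18, 19/2)
obs 5: x=1 → posterior Gamma(19, 21/2)
obs 6: x=3 → posterior Gamma(22, 23/2)
obs 7: x=1 → posterior Gamma(23, 25/2)
obs 8: x=3 → posterior Gamma(26, 27/2)
obs 9: x=1 → posterior Gamma(27, 29/2)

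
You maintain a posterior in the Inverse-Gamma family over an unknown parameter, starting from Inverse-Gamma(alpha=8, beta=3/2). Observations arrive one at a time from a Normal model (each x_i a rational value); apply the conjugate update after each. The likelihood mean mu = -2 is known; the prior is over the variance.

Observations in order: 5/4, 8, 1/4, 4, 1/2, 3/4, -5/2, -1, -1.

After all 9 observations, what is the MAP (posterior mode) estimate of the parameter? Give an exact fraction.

obs 1: x=5/4 → posterior Inverse-Gamma(17/2, 217/32)
obs 2: x=8 → posterior Inverse-Gamma(9, 1817/32)
obs 3: x=1/4 → posterior Inverse-Gamma(19/2, 949/16)
obs 4: x=4 → posterior Inverse-Gamma(10, 1237/16)
obs 5: x=1/2 → posterior Inverse-Gamma(21/2, 1287/16)
obs 6: x=3/4 → posterior Inverse-Gamma(11, 2695/32)
obs 7: x=-5/2 → posterior Inverse-Gamma(23/2, 2699/32)
obs 8: x=-1 → posterior Inverse-Gamma(12, 2715/32)
obs 9: x=-1 → posterior Inverse-Gamma(25/2, 2731/32)

2731/432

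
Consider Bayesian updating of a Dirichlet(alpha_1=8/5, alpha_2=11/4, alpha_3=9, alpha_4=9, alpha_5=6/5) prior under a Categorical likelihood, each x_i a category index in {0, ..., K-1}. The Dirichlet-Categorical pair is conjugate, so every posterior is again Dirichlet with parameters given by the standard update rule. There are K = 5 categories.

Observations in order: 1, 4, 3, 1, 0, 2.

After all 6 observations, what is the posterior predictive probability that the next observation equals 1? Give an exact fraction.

obs 1: x=1 → posterior Dirichlet(8/5, 15/4, 9, 9, 6/5)
obs 2: x=4 → posterior Dirichlet(8/5, 15/4, 9, 9, 11/5)
obs 3: x=3 → posterior Dirichlet(8/5, 15/4, 9, 10, 11/5)
obs 4: x=1 → posterior Dirichlet(8/5, 19/4, 9, 10, 11/5)
obs 5: x=0 → posterior Dirichlet(13/5, 19/4, 9, 10, 11/5)
obs 6: x=2 → posterior Dirichlet(13/5, 19/4, 10, 10, 11/5)

95/591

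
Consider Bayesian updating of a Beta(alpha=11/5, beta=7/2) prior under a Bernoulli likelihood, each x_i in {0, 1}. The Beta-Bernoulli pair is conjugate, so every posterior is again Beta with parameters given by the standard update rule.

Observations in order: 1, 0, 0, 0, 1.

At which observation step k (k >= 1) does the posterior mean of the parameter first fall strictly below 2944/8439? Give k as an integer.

k = 4

obs 1: x=1 → posterior Beta(16/5, 7/2)
obs 2: x=0 → posterior Beta(16/5, 9/2)
obs 3: x=0 → posterior Beta(16/5, 11/2)
obs 4: x=0 → posterior Beta(16/5, 13/2)
obs 5: x=1 → posterior Beta(21/5, 13/2)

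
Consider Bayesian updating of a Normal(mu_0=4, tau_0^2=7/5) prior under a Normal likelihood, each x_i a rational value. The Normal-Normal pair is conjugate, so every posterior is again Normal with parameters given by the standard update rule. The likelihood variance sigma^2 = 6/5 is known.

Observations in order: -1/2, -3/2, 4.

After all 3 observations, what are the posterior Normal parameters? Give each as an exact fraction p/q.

obs 1: x=-1/2 → posterior Normal(41/26, 42/65)
obs 2: x=-3/2 → posterior Normal(1/2, 21/50)
obs 3: x=4 → posterior Normal(38/27, 14/45)

mu_0=38/27, tau_0^2=14/45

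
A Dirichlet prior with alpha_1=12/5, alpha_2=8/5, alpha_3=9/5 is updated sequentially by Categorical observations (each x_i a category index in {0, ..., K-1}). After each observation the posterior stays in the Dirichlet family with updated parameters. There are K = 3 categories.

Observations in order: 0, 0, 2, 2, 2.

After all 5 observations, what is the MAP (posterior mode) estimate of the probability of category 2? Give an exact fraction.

19/39

obs 1: x=0 → posterior Dirichlet(17/5, 8/5, 9/5)
obs 2: x=0 → posterior Dirichlet(22/5, 8/5, 9/5)
obs 3: x=2 → posterior Dirichlet(22/5, 8/5, 14/5)
obs 4: x=2 → posterior Dirichlet(22/5, 8/5, 19/5)
obs 5: x=2 → posterior Dirichlet(22/5, 8/5, 24/5)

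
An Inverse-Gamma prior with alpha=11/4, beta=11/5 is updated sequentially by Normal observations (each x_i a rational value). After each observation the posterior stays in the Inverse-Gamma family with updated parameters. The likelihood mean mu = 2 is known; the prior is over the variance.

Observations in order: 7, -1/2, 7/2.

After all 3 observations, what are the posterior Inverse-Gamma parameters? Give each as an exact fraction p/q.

obs 1: x=7 → posterior Inverse-Gamma(13/4, 147/10)
obs 2: x=-1/2 → posterior Inverse-Gamma(15/4, 713/40)
obs 3: x=7/2 → posterior Inverse-Gamma(17/4, 379/20)

alpha=17/4, beta=379/20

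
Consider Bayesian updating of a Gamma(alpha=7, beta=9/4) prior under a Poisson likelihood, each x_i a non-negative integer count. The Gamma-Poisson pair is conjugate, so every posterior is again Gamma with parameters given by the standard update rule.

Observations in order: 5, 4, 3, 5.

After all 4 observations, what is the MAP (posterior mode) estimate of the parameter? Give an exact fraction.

92/25

obs 1: x=5 → posterior Gamma(12, 13/4)
obs 2: x=4 → posterior Gamma(16, 17/4)
obs 3: x=3 → posterior Gamma(19, 21/4)
obs 4: x=5 → posterior Gamma(24, 25/4)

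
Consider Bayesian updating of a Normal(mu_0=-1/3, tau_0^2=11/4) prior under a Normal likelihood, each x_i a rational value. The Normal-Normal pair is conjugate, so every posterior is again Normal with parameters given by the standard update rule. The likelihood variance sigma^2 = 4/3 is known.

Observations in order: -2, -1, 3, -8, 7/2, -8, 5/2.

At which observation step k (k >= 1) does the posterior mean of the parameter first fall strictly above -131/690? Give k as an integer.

obs 1: x=-2 → posterior Normal(-214/147, 44/49)
obs 2: x=-1 → posterior Normal(-313/246, 22/41)
obs 3: x=3 → posterior Normal(-16/345, 44/115)
obs 4: x=-8 → posterior Normal(-202/111, 11/37)
obs 5: x=7/2 → posterior Normal(-923/1086, 44/181)
obs 6: x=-8 → posterior Normal(-2507/1284, 22/107)
obs 7: x=5/2 → posterior Normal(-1006/741, 44/247)

k = 3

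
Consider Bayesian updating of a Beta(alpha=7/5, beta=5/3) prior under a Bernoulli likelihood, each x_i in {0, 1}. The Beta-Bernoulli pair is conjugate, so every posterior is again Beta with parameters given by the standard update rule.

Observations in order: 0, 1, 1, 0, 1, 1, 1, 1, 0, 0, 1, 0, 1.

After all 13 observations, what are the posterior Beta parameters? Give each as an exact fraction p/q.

alpha=47/5, beta=20/3

obs 1: x=0 → posterior Beta(7/5, 8/3)
obs 2: x=1 → posterior Beta(12/5, 8/3)
obs 3: x=1 → posterior Beta(17/5, 8/3)
obs 4: x=0 → posterior Beta(17/5, 11/3)
obs 5: x=1 → posterior Beta(22/5, 11/3)
obs 6: x=1 → posterior Beta(27/5, 11/3)
obs 7: x=1 → posterior Beta(32/5, 11/3)
obs 8: x=1 → posterior Beta(37/5, 11/3)
obs 9: x=0 → posterior Beta(37/5, 14/3)
obs 10: x=0 → posterior Beta(37/5, 17/3)
obs 11: x=1 → posterior Beta(42/5, 17/3)
obs 12: x=0 → posterior Beta(42/5, 20/3)
obs 13: x=1 → posterior Beta(47/5, 20/3)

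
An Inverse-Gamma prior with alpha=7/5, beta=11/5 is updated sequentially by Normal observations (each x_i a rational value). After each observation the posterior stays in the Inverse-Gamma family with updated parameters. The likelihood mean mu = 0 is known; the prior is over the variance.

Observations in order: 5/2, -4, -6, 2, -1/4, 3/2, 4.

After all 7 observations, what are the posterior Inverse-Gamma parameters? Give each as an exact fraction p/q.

obs 1: x=5/2 → posterior Inverse-Gamma(19/10, 213/40)
obs 2: x=-4 → posterior Inverse-Gamma(12/5, 533/40)
obs 3: x=-6 → posterior Inverse-Gamma(29/10, 1253/40)
obs 4: x=2 → posterior Inverse-Gamma(17/5, 1333/40)
obs 5: x=-1/4 → posterior Inverse-Gamma(39/10, 5337/160)
obs 6: x=3/2 → posterior Inverse-Gamma(22/5, 5517/160)
obs 7: x=4 → posterior Inverse-Gamma(49/10, 6797/160)

alpha=49/10, beta=6797/160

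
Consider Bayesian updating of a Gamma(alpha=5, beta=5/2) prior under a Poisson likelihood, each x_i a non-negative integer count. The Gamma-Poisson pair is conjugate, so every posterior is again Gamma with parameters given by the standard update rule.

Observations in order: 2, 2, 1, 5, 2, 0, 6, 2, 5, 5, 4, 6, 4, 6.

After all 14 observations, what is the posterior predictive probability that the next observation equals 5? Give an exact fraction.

7548192422882081411574738196142485283857934685414776716067726532380359147809905859477077952/62948389152460348012122259749359121413616677269706710384777892386409803293645381927490234375

obs 1: x=2 → posterior Gamma(7, 7/2)
obs 2: x=2 → posterior Gamma(9, 9/2)
obs 3: x=1 → posterior Gamma(10, 11/2)
obs 4: x=5 → posterior Gamma(15, 13/2)
obs 5: x=2 → posterior Gamma(17, 15/2)
obs 6: x=0 → posterior Gamma(17, 17/2)
obs 7: x=6 → posterior Gamma(23, 19/2)
obs 8: x=2 → posterior Gamma(25, 21/2)
obs 9: x=5 → posterior Gamma(30, 23/2)
obs 10: x=5 → posterior Gamma(35, 25/2)
obs 11: x=4 → posterior Gamma(39, 27/2)
obs 12: x=6 → posterior Gamma(45, 29/2)
obs 13: x=4 → posterior Gamma(49, 31/2)
obs 14: x=6 → posterior Gamma(55, 33/2)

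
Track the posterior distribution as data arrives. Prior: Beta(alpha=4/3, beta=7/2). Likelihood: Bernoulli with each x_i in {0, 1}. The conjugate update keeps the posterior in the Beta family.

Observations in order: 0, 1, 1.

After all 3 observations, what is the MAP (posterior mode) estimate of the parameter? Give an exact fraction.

obs 1: x=0 → posterior Beta(4/3, 9/2)
obs 2: x=1 → posterior Beta(7/3, 9/2)
obs 3: x=1 → posterior Beta(10/3, 9/2)

2/5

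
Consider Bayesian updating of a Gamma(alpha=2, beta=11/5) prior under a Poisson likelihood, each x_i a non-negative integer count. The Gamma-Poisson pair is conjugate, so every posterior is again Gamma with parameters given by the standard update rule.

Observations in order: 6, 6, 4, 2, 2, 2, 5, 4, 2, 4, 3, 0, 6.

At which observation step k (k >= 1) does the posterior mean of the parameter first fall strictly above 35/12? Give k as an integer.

k = 2

obs 1: x=6 → posterior Gamma(8, 16/5)
obs 2: x=6 → posterior Gamma(14, 21/5)
obs 3: x=4 → posterior Gamma(18, 26/5)
obs 4: x=2 → posterior Gamma(20, 31/5)
obs 5: x=2 → posterior Gamma(22, 36/5)
obs 6: x=2 → posterior Gamma(24, 41/5)
obs 7: x=5 → posterior Gamma(29, 46/5)
obs 8: x=4 → posterior Gamma(33, 51/5)
obs 9: x=2 → posterior Gamma(35, 56/5)
obs 10: x=4 → posterior Gamma(39, 61/5)
obs 11: x=3 → posterior Gamma(42, 66/5)
obs 12: x=0 → posterior Gamma(42, 71/5)
obs 13: x=6 → posterior Gamma(48, 76/5)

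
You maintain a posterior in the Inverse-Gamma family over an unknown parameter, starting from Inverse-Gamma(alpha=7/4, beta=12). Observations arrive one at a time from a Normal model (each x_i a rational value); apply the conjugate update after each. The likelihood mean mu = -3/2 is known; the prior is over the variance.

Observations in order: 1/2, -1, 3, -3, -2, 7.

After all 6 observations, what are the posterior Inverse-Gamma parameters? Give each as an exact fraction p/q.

alpha=19/4, beta=493/8

obs 1: x=1/2 → posterior Inverse-Gamma(9/4, 14)
obs 2: x=-1 → posterior Inverse-Gamma(11/4, 113/8)
obs 3: x=3 → posterior Inverse-Gamma(13/4, 97/4)
obs 4: x=-3 → posterior Inverse-Gamma(15/4, 203/8)
obs 5: x=-2 → posterior Inverse-Gamma(17/4, 51/2)
obs 6: x=7 → posterior Inverse-Gamma(19/4, 493/8)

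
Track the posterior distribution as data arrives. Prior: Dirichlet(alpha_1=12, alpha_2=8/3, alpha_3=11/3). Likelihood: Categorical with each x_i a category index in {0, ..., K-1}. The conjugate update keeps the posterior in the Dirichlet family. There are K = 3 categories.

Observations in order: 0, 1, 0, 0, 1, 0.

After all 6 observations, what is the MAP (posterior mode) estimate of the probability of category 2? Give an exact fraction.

obs 1: x=0 → posterior Dirichlet(13, 8/3, 11/3)
obs 2: x=1 → posterior Dirichlet(13, 11/3, 11/3)
obs 3: x=0 → posterior Dirichlet(14, 11/3, 11/3)
obs 4: x=0 → posterior Dirichlet(15, 11/3, 11/3)
obs 5: x=1 → posterior Dirichlet(15, 14/3, 11/3)
obs 6: x=0 → posterior Dirichlet(16, 14/3, 11/3)

1/8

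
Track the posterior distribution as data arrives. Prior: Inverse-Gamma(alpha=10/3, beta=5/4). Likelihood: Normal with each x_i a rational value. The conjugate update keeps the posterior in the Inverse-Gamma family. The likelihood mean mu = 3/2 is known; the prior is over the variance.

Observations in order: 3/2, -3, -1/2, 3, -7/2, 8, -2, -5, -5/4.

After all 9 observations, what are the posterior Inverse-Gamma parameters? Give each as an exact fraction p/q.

obs 1: x=3/2 → posterior Inverse-Gamma(23/6, 5/4)
obs 2: x=-3 → posterior Inverse-Gamma(13/3, 91/8)
obs 3: x=-1/2 → posterior Inverse-Gamma(29/6, 107/8)
obs 4: x=3 → posterior Inverse-Gamma(16/3, 29/2)
obs 5: x=-7/2 → posterior Inverse-Gamma(35/6, 27)
obs 6: x=8 → posterior Inverse-Gamma(19/3, 385/8)
obs 7: x=-2 → posterior Inverse-Gamma(41/6, 217/4)
obs 8: x=-5 → posterior Inverse-Gamma(22/3, 603/8)
obs 9: x=-5/4 → posterior Inverse-Gamma(47/6, 2533/32)

alpha=47/6, beta=2533/32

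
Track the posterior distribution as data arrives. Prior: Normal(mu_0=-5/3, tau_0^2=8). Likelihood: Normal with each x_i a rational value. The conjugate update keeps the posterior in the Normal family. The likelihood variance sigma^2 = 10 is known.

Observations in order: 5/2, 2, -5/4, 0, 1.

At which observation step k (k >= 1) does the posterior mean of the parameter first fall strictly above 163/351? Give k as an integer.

obs 1: x=5/2 → posterior Normal(5/27, 40/9)
obs 2: x=2 → posterior Normal(29/39, 40/13)
obs 3: x=-5/4 → posterior Normal(14/51, 40/17)
obs 4: x=0 → posterior Normal(2/9, 40/21)
obs 5: x=1 → posterior Normal(26/75, 8/5)

k = 2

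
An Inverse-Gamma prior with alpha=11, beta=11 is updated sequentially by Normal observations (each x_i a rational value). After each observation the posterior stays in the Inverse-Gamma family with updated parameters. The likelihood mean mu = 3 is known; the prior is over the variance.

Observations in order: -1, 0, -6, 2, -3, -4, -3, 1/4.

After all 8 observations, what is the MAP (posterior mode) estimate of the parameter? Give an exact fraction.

obs 1: x=-1 → posterior Inverse-Gamma(23/2, 19)
obs 2: x=0 → posterior Inverse-Gamma(12, 47/2)
obs 3: x=-6 → posterior Inverse-Gamma(25/2, 64)
obs 4: x=2 → posterior Inverse-Gamma(13, 129/2)
obs 5: x=-3 → posterior Inverse-Gamma(27/2, 165/2)
obs 6: x=-4 → posterior Inverse-Gamma(14, 107)
obs 7: x=-3 → posterior Inverse-Gamma(29/2, 125)
obs 8: x=1/4 → posterior Inverse-Gamma(15, 4121/32)

4121/512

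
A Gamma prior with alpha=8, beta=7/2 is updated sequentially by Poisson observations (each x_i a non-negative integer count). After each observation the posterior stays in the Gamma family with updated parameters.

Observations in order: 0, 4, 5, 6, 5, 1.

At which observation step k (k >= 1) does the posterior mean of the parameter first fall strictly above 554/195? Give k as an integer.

k = 4

obs 1: x=0 → posterior Gamma(8, 9/2)
obs 2: x=4 → posterior Gamma(12, 11/2)
obs 3: x=5 → posterior Gamma(17, 13/2)
obs 4: x=6 → posterior Gamma(23, 15/2)
obs 5: x=5 → posterior Gamma(28, 17/2)
obs 6: x=1 → posterior Gamma(29, 19/2)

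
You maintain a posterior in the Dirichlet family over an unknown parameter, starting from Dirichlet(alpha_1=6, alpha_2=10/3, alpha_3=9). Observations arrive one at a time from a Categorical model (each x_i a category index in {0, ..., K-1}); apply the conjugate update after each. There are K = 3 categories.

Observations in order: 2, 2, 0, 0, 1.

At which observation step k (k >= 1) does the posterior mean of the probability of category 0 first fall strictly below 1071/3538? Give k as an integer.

k = 2

obs 1: x=2 → posterior Dirichlet(6, 10/3, 10)
obs 2: x=2 → posterior Dirichlet(6, 10/3, 11)
obs 3: x=0 → posterior Dirichlet(7, 10/3, 11)
obs 4: x=0 → posterior Dirichlet(8, 10/3, 11)
obs 5: x=1 → posterior Dirichlet(8, 13/3, 11)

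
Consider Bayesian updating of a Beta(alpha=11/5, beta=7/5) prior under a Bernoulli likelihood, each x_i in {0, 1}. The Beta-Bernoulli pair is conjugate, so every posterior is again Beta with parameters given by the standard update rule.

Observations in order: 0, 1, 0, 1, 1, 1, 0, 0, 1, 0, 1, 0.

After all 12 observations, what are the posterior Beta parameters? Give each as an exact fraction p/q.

alpha=41/5, beta=37/5

obs 1: x=0 → posterior Beta(11/5, 12/5)
obs 2: x=1 → posterior Beta(16/5, 12/5)
obs 3: x=0 → posterior Beta(16/5, 17/5)
obs 4: x=1 → posterior Beta(21/5, 17/5)
obs 5: x=1 → posterior Beta(26/5, 17/5)
obs 6: x=1 → posterior Beta(31/5, 17/5)
obs 7: x=0 → posterior Beta(31/5, 22/5)
obs 8: x=0 → posterior Beta(31/5, 27/5)
obs 9: x=1 → posterior Beta(36/5, 27/5)
obs 10: x=0 → posterior Beta(36/5, 32/5)
obs 11: x=1 → posterior Beta(41/5, 32/5)
obs 12: x=0 → posterior Beta(41/5, 37/5)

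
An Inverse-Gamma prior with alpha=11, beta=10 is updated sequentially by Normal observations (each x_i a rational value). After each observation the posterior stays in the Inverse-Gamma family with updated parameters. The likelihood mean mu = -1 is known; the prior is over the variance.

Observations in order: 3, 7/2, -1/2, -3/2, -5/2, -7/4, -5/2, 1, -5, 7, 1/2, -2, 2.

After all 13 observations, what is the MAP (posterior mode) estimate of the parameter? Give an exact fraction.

obs 1: x=3 → posterior Inverse-Gamma(23/2, 18)
obs 2: x=7/2 → posterior Inverse-Gamma(12, 225/8)
obs 3: x=-1/2 → posterior Inverse-Gamma(25/2, 113/4)
obs 4: x=-3/2 → posterior Inverse-Gamma(13, 227/8)
obs 5: x=-5/2 → posterior Inverse-Gamma(27/2, 59/2)
obs 6: x=-7/4 → posterior Inverse-Gamma(14, 953/32)
obs 7: x=-5/2 → posterior Inverse-Gamma(29/2, 989/32)
obs 8: x=1 → posterior Inverse-Gamma(15, 1053/32)
obs 9: x=-5 → posterior Inverse-Gamma(31/2, 1309/32)
obs 10: x=7 → posterior Inverse-Gamma(16, 2333/32)
obs 11: x=1/2 → posterior Inverse-Gamma(33/2, 2369/32)
obs 12: x=-2 → posterior Inverse-Gamma(17, 2385/32)
obs 13: x=2 → posterior Inverse-Gamma(35/2, 2529/32)

2529/592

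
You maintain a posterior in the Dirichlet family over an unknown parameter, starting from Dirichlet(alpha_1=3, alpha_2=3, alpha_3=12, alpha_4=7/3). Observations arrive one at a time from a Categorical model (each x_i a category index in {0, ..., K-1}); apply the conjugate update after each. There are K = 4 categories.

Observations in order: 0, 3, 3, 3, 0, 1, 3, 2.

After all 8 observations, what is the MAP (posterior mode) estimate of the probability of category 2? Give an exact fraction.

36/73

obs 1: x=0 → posterior Dirichlet(4, 3, 12, 7/3)
obs 2: x=3 → posterior Dirichlet(4, 3, 12, 10/3)
obs 3: x=3 → posterior Dirichlet(4, 3, 12, 13/3)
obs 4: x=3 → posterior Dirichlet(4, 3, 12, 16/3)
obs 5: x=0 → posterior Dirichlet(5, 3, 12, 16/3)
obs 6: x=1 → posterior Dirichlet(5, 4, 12, 16/3)
obs 7: x=3 → posterior Dirichlet(5, 4, 12, 19/3)
obs 8: x=2 → posterior Dirichlet(5, 4, 13, 19/3)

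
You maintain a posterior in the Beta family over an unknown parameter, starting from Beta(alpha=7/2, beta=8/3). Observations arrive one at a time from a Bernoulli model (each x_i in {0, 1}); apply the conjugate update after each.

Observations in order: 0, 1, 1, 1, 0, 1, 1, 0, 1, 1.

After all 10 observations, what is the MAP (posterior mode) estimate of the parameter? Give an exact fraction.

obs 1: x=0 → posterior Beta(7/2, 11/3)
obs 2: x=1 → posterior Beta(9/2, 11/3)
obs 3: x=1 → posterior Beta(11/2, 11/3)
obs 4: x=1 → posterior Beta(13/2, 11/3)
obs 5: x=0 → posterior Beta(13/2, 14/3)
obs 6: x=1 → posterior Beta(15/2, 14/3)
obs 7: x=1 → posterior Beta(17/2, 14/3)
obs 8: x=0 → posterior Beta(17/2, 17/3)
obs 9: x=1 → posterior Beta(19/2, 17/3)
obs 10: x=1 → posterior Beta(21/2, 17/3)

57/85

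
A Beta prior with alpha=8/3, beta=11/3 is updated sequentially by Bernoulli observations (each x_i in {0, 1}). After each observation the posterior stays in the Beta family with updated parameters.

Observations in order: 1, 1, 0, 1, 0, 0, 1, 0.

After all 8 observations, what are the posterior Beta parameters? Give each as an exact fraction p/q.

obs 1: x=1 → posterior Beta(11/3, 11/3)
obs 2: x=1 → posterior Beta(14/3, 11/3)
obs 3: x=0 → posterior Beta(14/3, 14/3)
obs 4: x=1 → posterior Beta(17/3, 14/3)
obs 5: x=0 → posterior Beta(17/3, 17/3)
obs 6: x=0 → posterior Beta(17/3, 20/3)
obs 7: x=1 → posterior Beta(20/3, 20/3)
obs 8: x=0 → posterior Beta(20/3, 23/3)

alpha=20/3, beta=23/3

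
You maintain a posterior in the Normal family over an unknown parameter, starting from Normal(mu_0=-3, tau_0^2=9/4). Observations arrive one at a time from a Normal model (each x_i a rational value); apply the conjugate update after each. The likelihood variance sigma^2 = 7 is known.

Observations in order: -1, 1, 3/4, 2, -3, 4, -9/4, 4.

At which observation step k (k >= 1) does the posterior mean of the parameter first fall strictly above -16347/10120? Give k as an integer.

k = 3

obs 1: x=-1 → posterior Normal(-93/37, 63/37)
obs 2: x=1 → posterior Normal(-42/23, 63/46)
obs 3: x=3/4 → posterior Normal(-309/220, 63/55)
obs 4: x=2 → posterior Normal(-237/256, 63/64)
obs 5: x=-3 → posterior Normal(-345/292, 63/73)
obs 6: x=4 → posterior Normal(-201/328, 63/82)
obs 7: x=-9/4 → posterior Normal(-141/182, 9/13)
obs 8: x=4 → posterior Normal(-69/200, 63/100)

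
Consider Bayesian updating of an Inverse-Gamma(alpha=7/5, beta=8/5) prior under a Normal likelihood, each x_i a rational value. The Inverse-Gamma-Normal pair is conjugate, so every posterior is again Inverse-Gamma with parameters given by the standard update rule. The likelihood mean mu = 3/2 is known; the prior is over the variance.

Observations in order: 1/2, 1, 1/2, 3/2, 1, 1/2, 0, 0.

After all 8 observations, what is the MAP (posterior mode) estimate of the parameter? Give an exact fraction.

7/8

obs 1: x=1/2 → posterior Inverse-Gamma(19/10, 21/10)
obs 2: x=1 → posterior Inverse-Gamma(12/5, 89/40)
obs 3: x=1/2 → posterior Inverse-Gamma(29/10, 109/40)
obs 4: x=3/2 → posterior Inverse-Gamma(17/5, 109/40)
obs 5: x=1 → posterior Inverse-Gamma(39/10, 57/20)
obs 6: x=1/2 → posterior Inverse-Gamma(22/5, 67/20)
obs 7: x=0 → posterior Inverse-Gamma(49/10, 179/40)
obs 8: x=0 → posterior Inverse-Gamma(27/5, 28/5)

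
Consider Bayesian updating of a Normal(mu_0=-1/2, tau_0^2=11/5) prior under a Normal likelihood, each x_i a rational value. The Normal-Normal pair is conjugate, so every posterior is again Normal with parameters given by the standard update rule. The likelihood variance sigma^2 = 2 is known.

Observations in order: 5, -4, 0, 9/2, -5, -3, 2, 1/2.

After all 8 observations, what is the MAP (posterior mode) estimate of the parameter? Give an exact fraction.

-5/98

obs 1: x=5 → posterior Normal(50/21, 22/21)
obs 2: x=-4 → posterior Normal(3/16, 11/16)
obs 3: x=0 → posterior Normal(6/43, 22/43)
obs 4: x=9/2 → posterior Normal(37/36, 11/27)
obs 5: x=-5 → posterior Normal(1/130, 22/65)
obs 6: x=-3 → posterior Normal(-65/152, 11/38)
obs 7: x=2 → posterior Normal(-7/58, 22/87)
obs 8: x=1/2 → posterior Normal(-5/98, 11/49)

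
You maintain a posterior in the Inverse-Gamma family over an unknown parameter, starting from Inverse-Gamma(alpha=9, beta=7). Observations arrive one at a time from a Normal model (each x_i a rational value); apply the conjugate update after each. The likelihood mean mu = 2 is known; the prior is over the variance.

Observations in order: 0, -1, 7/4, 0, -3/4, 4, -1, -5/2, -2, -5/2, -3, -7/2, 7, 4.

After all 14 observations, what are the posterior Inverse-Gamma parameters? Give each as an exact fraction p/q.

obs 1: x=0 → posterior Inverse-Gamma(19/2, 9)
obs 2: x=-1 → posterior Inverse-Gamma(10, 27/2)
obs 3: x=7/4 → posterior Inverse-Gamma(21/2, 433/32)
obs 4: x=0 → posterior Inverse-Gamma(11, 497/32)
obs 5: x=-3/4 → posterior Inverse-Gamma(23/2, 309/16)
obs 6: x=4 → posterior Inverse-Gamma(12, 341/16)
obs 7: x=-1 → posterior Inverse-Gamma(25/2, 413/16)
obs 8: x=-5/2 → posterior Inverse-Gamma(13, 575/16)
obs 9: x=-2 → posterior Inverse-Gamma(27/2, 703/16)
obs 10: x=-5/2 → posterior Inverse-Gamma(14, 865/16)
obs 11: x=-3 → posterior Inverse-Gamma(29/2, 1065/16)
obs 12: x=-7/2 → posterior Inverse-Gamma(15, 1307/16)
obs 13: x=7 → posterior Inverse-Gamma(31/2, 1507/16)
obs 14: x=4 → posterior Inverse-Gamma(16, 1539/16)

alpha=16, beta=1539/16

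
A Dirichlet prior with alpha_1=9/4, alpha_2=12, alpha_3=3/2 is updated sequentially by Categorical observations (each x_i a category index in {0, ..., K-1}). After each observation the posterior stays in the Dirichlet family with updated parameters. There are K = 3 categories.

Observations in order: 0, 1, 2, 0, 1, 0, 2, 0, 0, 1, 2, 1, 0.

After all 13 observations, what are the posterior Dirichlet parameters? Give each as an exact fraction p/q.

obs 1: x=0 → posterior Dirichlet(13/4, 12, 3/2)
obs 2: x=1 → posterior Dirichlet(13/4, 13, 3/2)
obs 3: x=2 → posterior Dirichlet(13/4, 13, 5/2)
obs 4: x=0 → posterior Dirichlet(17/4, 13, 5/2)
obs 5: x=1 → posterior Dirichlet(17/4, 14, 5/2)
obs 6: x=0 → posterior Dirichlet(21/4, 14, 5/2)
obs 7: x=2 → posterior Dirichlet(21/4, 14, 7/2)
obs 8: x=0 → posterior Dirichlet(25/4, 14, 7/2)
obs 9: x=0 → posterior Dirichlet(29/4, 14, 7/2)
obs 10: x=1 → posterior Dirichlet(29/4, 15, 7/2)
obs 11: x=2 → posterior Dirichlet(29/4, 15, 9/2)
obs 12: x=1 → posterior Dirichlet(29/4, 16, 9/2)
obs 13: x=0 → posterior Dirichlet(33/4, 16, 9/2)

alpha_1=33/4, alpha_2=16, alpha_3=9/2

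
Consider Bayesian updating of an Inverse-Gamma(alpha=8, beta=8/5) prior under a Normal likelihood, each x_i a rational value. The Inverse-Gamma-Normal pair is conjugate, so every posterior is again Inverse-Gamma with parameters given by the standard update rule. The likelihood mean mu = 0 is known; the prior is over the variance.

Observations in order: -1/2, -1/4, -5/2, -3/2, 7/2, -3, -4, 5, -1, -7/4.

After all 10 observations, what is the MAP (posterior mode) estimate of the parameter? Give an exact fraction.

3133/1120

obs 1: x=-1/2 → posterior Inverse-Gamma(17/2, 69/40)
obs 2: x=-1/4 → posterior Inverse-Gamma(9, 281/160)
obs 3: x=-5/2 → posterior Inverse-Gamma(19/2, 781/160)
obs 4: x=-3/2 → posterior Inverse-Gamma(10, 961/160)
obs 5: x=7/2 → posterior Inverse-Gamma(21/2, 1941/160)
obs 6: x=-3 → posterior Inverse-Gamma(11, 2661/160)
obs 7: x=-4 → posterior Inverse-Gamma(23/2, 3941/160)
obs 8: x=5 → posterior Inverse-Gamma(12, 5941/160)
obs 9: x=-1 → posterior Inverse-Gamma(25/2, 6021/160)
obs 10: x=-7/4 → posterior Inverse-Gamma(13, 3133/80)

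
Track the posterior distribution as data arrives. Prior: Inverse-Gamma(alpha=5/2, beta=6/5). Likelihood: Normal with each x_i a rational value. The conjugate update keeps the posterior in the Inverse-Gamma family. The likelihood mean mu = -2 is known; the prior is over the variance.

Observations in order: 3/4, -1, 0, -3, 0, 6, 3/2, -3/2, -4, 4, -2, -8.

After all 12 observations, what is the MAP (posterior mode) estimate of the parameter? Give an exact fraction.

13797/1520

obs 1: x=3/4 → posterior Inverse-Gamma(3, 797/160)
obs 2: x=-1 → posterior Inverse-Gamma(7/2, 877/160)
obs 3: x=0 → posterior Inverse-Gamma(4, 1197/160)
obs 4: x=-3 → posterior Inverse-Gamma(9/2, 1277/160)
obs 5: x=0 → posterior Inverse-Gamma(5, 1597/160)
obs 6: x=6 → posterior Inverse-Gamma(11/2, 6717/160)
obs 7: x=3/2 → posterior Inverse-Gamma(6, 7697/160)
obs 8: x=-3/2 → posterior Inverse-Gamma(13/2, 7717/160)
obs 9: x=-4 → posterior Inverse-Gamma(7, 8037/160)
obs 10: x=4 → posterior Inverse-Gamma(15/2, 10917/160)
obs 11: x=-2 → posterior Inverse-Gamma(8, 10917/160)
obs 12: x=-8 → posterior Inverse-Gamma(17/2, 13797/160)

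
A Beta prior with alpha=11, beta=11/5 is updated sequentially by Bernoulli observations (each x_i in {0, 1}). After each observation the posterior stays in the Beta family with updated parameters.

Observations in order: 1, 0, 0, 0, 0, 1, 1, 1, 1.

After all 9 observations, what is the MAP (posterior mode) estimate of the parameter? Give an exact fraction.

75/101

obs 1: x=1 → posterior Beta(12, 11/5)
obs 2: x=0 → posterior Beta(12, 16/5)
obs 3: x=0 → posterior Beta(12, 21/5)
obs 4: x=0 → posterior Beta(12, 26/5)
obs 5: x=0 → posterior Beta(12, 31/5)
obs 6: x=1 → posterior Beta(13, 31/5)
obs 7: x=1 → posterior Beta(14, 31/5)
obs 8: x=1 → posterior Beta(15, 31/5)
obs 9: x=1 → posterior Beta(16, 31/5)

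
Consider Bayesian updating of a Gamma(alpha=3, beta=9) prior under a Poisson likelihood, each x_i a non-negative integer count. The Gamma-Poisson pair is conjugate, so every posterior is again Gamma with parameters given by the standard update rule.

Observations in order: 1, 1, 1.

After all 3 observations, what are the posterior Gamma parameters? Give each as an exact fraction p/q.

alpha=6, beta=12

obs 1: x=1 → posterior Gamma(4, 10)
obs 2: x=1 → posterior Gamma(5, 11)
obs 3: x=1 → posterior Gamma(6, 12)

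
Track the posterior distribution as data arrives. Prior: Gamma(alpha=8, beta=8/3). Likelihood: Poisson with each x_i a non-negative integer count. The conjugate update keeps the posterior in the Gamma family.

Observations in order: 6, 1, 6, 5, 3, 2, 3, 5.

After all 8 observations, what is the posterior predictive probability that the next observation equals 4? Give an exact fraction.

13008063034648760093619961764870939944754575596984596577212432384/70934557307860443711736098025989133248003781773149967193603515625

obs 1: x=6 → posterior Gamma(14, 11/3)
obs 2: x=1 → posterior Gamma(15, 14/3)
obs 3: x=6 → posterior Gamma(21, 17/3)
obs 4: x=5 → posterior Gamma(26, 20/3)
obs 5: x=3 → posterior Gamma(29, 23/3)
obs 6: x=2 → posterior Gamma(31, 26/3)
obs 7: x=3 → posterior Gamma(34, 29/3)
obs 8: x=5 → posterior Gamma(39, 32/3)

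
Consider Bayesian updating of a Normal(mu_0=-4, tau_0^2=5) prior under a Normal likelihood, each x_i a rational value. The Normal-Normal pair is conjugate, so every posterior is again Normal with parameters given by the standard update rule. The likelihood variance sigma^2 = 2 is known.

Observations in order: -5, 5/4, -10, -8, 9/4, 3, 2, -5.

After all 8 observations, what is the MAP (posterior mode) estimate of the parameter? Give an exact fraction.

-211/84

obs 1: x=-5 → posterior Normal(-33/7, 10/7)
obs 2: x=5/4 → posterior Normal(-107/48, 5/6)
obs 3: x=-10 → posterior Normal(-307/68, 10/17)
obs 4: x=-8 → posterior Normal(-467/88, 5/11)
obs 5: x=9/4 → posterior Normal(-211/54, 10/27)
obs 6: x=3 → posterior Normal(-181/64, 5/16)
obs 7: x=2 → posterior Normal(-161/74, 10/37)
obs 8: x=-5 → posterior Normal(-211/84, 5/21)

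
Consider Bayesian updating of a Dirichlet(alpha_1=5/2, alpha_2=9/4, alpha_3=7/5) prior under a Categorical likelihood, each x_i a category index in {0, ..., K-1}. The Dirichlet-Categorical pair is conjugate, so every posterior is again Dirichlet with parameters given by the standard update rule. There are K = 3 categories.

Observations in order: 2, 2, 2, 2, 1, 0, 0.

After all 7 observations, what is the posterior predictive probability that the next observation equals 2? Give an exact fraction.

108/263

obs 1: x=2 → posterior Dirichlet(5/2, 9/4, 12/5)
obs 2: x=2 → posterior Dirichlet(5/2, 9/4, 17/5)
obs 3: x=2 → posterior Dirichlet(5/2, 9/4, 22/5)
obs 4: x=2 → posterior Dirichlet(5/2, 9/4, 27/5)
obs 5: x=1 → posterior Dirichlet(5/2, 13/4, 27/5)
obs 6: x=0 → posterior Dirichlet(7/2, 13/4, 27/5)
obs 7: x=0 → posterior Dirichlet(9/2, 13/4, 27/5)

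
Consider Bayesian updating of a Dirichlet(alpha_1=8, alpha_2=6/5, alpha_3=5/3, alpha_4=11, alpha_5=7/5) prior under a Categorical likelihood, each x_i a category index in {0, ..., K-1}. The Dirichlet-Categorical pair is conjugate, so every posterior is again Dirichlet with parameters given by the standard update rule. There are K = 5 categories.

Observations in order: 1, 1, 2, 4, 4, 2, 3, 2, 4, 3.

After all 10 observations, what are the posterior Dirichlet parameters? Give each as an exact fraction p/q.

obs 1: x=1 → posterior Dirichlet(8, 11/5, 5/3, 11, 7/5)
obs 2: x=1 → posterior Dirichlet(8, 16/5, 5/3, 11, 7/5)
obs 3: x=2 → posterior Dirichlet(8, 16/5, 8/3, 11, 7/5)
obs 4: x=4 → posterior Dirichlet(8, 16/5, 8/3, 11, 12/5)
obs 5: x=4 → posterior Dirichlet(8, 16/5, 8/3, 11, 17/5)
obs 6: x=2 → posterior Dirichlet(8, 16/5, 11/3, 11, 17/5)
obs 7: x=3 → posterior Dirichlet(8, 16/5, 11/3, 12, 17/5)
obs 8: x=2 → posterior Dirichlet(8, 16/5, 14/3, 12, 17/5)
obs 9: x=4 → posterior Dirichlet(8, 16/5, 14/3, 12, 22/5)
obs 10: x=3 → posterior Dirichlet(8, 16/5, 14/3, 13, 22/5)

alpha_1=8, alpha_2=16/5, alpha_3=14/3, alpha_4=13, alpha_5=22/5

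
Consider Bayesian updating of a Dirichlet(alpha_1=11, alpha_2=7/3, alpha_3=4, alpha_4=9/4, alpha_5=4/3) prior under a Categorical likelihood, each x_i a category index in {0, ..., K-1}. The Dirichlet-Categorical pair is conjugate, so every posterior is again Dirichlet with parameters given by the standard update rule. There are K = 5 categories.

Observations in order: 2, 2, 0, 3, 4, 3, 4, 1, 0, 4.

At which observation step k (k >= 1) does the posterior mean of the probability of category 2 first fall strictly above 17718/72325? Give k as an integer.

k = 2

obs 1: x=2 → posterior Dirichlet(11, 7/3, 5, 9/4, 4/3)
obs 2: x=2 → posterior Dirichlet(11, 7/3, 6, 9/4, 4/3)
obs 3: x=0 → posterior Dirichlet(12, 7/3, 6, 9/4, 4/3)
obs 4: x=3 → posterior Dirichlet(12, 7/3, 6, 13/4, 4/3)
obs 5: x=4 → posterior Dirichlet(12, 7/3, 6, 13/4, 7/3)
obs 6: x=3 → posterior Dirichlet(12, 7/3, 6, 17/4, 7/3)
obs 7: x=4 → posterior Dirichlet(12, 7/3, 6, 17/4, 10/3)
obs 8: x=1 → posterior Dirichlet(12, 10/3, 6, 17/4, 10/3)
obs 9: x=0 → posterior Dirichlet(13, 10/3, 6, 17/4, 10/3)
obs 10: x=4 → posterior Dirichlet(13, 10/3, 6, 17/4, 13/3)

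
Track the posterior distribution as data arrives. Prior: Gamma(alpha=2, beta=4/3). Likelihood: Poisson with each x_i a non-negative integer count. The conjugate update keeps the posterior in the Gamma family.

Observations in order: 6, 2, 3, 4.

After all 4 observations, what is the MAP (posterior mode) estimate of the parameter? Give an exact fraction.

3

obs 1: x=6 → posterior Gamma(8, 7/3)
obs 2: x=2 → posterior Gamma(10, 10/3)
obs 3: x=3 → posterior Gamma(13, 13/3)
obs 4: x=4 → posterior Gamma(17, 16/3)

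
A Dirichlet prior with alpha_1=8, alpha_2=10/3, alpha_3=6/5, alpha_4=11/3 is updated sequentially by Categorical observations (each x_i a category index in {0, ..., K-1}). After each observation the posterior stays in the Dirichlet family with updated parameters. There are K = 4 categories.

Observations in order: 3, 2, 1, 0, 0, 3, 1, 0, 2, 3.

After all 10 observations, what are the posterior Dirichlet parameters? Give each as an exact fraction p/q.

obs 1: x=3 → posterior Dirichlet(8, 10/3, 6/5, 14/3)
obs 2: x=2 → posterior Dirichlet(8, 10/3, 11/5, 14/3)
obs 3: x=1 → posterior Dirichlet(8, 13/3, 11/5, 14/3)
obs 4: x=0 → posterior Dirichlet(9, 13/3, 11/5, 14/3)
obs 5: x=0 → posterior Dirichlet(10, 13/3, 11/5, 14/3)
obs 6: x=3 → posterior Dirichlet(10, 13/3, 11/5, 17/3)
obs 7: x=1 → posterior Dirichlet(10, 16/3, 11/5, 17/3)
obs 8: x=0 → posterior Dirichlet(11, 16/3, 11/5, 17/3)
obs 9: x=2 → posterior Dirichlet(11, 16/3, 16/5, 17/3)
obs 10: x=3 → posterior Dirichlet(11, 16/3, 16/5, 20/3)

alpha_1=11, alpha_2=16/3, alpha_3=16/5, alpha_4=20/3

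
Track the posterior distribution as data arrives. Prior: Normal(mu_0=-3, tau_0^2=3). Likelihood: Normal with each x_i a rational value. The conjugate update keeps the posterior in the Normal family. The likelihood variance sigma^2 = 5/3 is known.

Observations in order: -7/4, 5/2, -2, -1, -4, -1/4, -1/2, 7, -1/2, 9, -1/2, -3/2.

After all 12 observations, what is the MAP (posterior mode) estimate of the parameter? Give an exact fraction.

obs 1: x=-7/4 → posterior Normal(-123/56, 15/14)
obs 2: x=5/2 → posterior Normal(-33/92, 15/23)
obs 3: x=-2 → posterior Normal(-105/128, 15/32)
obs 4: x=-1 → posterior Normal(-141/164, 15/41)
obs 5: x=-4 → posterior Normal(-57/40, 3/10)
obs 6: x=-1/4 → posterior Normal(-147/118, 15/59)
obs 7: x=-1/2 → posterior Normal(-39/34, 15/68)
obs 8: x=7 → posterior Normal(-15/77, 15/77)
obs 9: x=-1/2 → posterior Normal(-39/172, 15/86)
obs 10: x=9 → posterior Normal(123/190, 3/19)
obs 11: x=-1/2 → posterior Normal(57/104, 15/104)
obs 12: x=-3/2 → posterior Normal(87/226, 15/113)

87/226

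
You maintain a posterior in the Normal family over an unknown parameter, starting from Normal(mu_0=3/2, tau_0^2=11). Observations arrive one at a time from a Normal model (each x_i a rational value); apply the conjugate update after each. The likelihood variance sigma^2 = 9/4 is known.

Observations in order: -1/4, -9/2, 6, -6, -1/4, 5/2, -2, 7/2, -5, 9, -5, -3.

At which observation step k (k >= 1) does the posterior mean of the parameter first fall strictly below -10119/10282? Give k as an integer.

obs 1: x=-1/4 → posterior Normal(5/106, 99/53)
obs 2: x=-9/2 → posterior Normal(-391/194, 99/97)
obs 3: x=6 → posterior Normal(137/282, 33/47)
obs 4: x=-6 → posterior Normal(-391/370, 99/185)
obs 5: x=-1/4 → posterior Normal(-413/458, 99/229)
obs 6: x=5/2 → posterior Normal(-193/546, 33/91)
obs 7: x=-2 → posterior Normal(-369/634, 99/317)
obs 8: x=7/2 → posterior Normal(-61/722, 99/361)
obs 9: x=-5 → posterior Normal(-167/270, 11/45)
obs 10: x=9 → posterior Normal(291/898, 99/449)
obs 11: x=-5 → posterior Normal(-149/986, 99/493)
obs 12: x=-3 → posterior Normal(-413/1074, 33/179)

k = 2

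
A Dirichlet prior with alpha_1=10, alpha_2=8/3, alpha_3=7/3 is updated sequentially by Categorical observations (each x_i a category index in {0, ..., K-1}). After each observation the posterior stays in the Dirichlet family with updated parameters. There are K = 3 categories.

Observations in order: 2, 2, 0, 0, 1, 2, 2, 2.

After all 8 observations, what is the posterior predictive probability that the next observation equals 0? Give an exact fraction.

12/23

obs 1: x=2 → posterior Dirichlet(10, 8/3, 10/3)
obs 2: x=2 → posterior Dirichlet(10, 8/3, 13/3)
obs 3: x=0 → posterior Dirichlet(11, 8/3, 13/3)
obs 4: x=0 → posterior Dirichlet(12, 8/3, 13/3)
obs 5: x=1 → posterior Dirichlet(12, 11/3, 13/3)
obs 6: x=2 → posterior Dirichlet(12, 11/3, 16/3)
obs 7: x=2 → posterior Dirichlet(12, 11/3, 19/3)
obs 8: x=2 → posterior Dirichlet(12, 11/3, 22/3)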